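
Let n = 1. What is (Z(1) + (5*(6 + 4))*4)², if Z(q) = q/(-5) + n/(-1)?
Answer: 988036/25 ≈ 39521.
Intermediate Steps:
Z(q) = -1 - q/5 (Z(q) = q/(-5) + 1/(-1) = q*(-⅕) + 1*(-1) = -q/5 - 1 = -1 - q/5)
(Z(1) + (5*(6 + 4))*4)² = ((-1 - ⅕*1) + (5*(6 + 4))*4)² = ((-1 - ⅕) + (5*10)*4)² = (-6/5 + 50*4)² = (-6/5 + 200)² = (994/5)² = 988036/25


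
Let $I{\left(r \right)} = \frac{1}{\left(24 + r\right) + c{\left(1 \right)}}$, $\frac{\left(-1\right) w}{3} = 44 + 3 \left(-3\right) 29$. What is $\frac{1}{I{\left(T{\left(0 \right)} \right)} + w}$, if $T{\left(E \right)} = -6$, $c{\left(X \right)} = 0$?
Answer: $\frac{18}{11719} \approx 0.001536$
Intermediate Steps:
$w = 651$ ($w = - 3 \left(44 + 3 \left(-3\right) 29\right) = - 3 \left(44 - 261\right) = \left(-3\right) \left(-217\right) = 651$)
$I{\left(r \right)} = \frac{1}{24 + r}$ ($I{\left(r \right)} = \frac{1}{\left(24 + r\right) + 0} = \frac{1}{24 + r}$)
$\frac{1}{I{\left(T{\left(0 \right)} \right)} + w} = \frac{1}{\frac{1}{24 - 6} + 651} = \frac{1}{\frac{1}{18} + 651} = \frac{1}{\frac{11719}{18}} = \frac{18}{11719}$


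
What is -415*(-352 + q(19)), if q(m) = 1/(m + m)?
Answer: 5550625/38 ≈ 1.4607e+5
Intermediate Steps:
q(m) = 1/(2*m)
-415*(-352 + q(19)) = -415*(-352 + (½)/19) = -415*(-352 + (½)*(1/19)) = -415*(-352 + 1/38) = -415*(-13375/38) = 5550625/38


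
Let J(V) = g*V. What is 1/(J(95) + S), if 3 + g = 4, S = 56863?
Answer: 1/56958 ≈ 1.7557e-5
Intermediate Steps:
g = 1 (g = -3 + 4 = 1)
J(V) = V (J(V) = 1*V = V)
1/(J(95) + S) = 1/(95 + 56863) = 1/56958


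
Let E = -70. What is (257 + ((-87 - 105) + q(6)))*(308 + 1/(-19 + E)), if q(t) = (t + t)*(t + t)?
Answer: 5728899/89 ≈ 64370.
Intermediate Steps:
q(t) = 4*t² (q(t) = (2*t)*(2*t) = 4*t²)
(257 + ((-87 - 105) + q(6)))*(308 + 1/(-19 + E)) = (257 + ((-87 - 105) + 4*6²))*(308 + 1/(-19 - 70)) = (257 + (-192 + 4*36))*(308 + 1/(-89)) = (257 + (-192 + 144))*(308 - 1/89) = (257 - 48)*(27411/89) = 209*(27411/89) = 5728899/89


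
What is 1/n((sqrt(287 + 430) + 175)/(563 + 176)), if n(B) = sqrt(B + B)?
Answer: sqrt(1478)/(2*sqrt(175 + sqrt(717))) ≈ 1.3532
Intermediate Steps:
n(B) = sqrt(2)*sqrt(B) (n(B) = sqrt(2*B) = sqrt(2)*sqrt(B))
1/n((sqrt(287 + 430) + 175)/(563 + 176)) = 1/(sqrt(2)*sqrt((sqrt(287 + 430) + 175)/(563 + 176))) = 1/(sqrt(2)*sqrt((sqrt(717) + 175)/739)) = 1/(sqrt(2)*sqrt((175 + sqrt(717))*(1/739))) = 1/(sqrt(2)*sqrt(175/739 + sqrt(717)/739)) = sqrt(2)/(2*sqrt(175/739 + sqrt(717)/739))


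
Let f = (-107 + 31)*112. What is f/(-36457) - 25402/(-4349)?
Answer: 963099402/158551493 ≈ 6.0744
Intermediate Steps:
f = -8512 (f = -76*112 = -8512)
f/(-36457) - 25402/(-4349) = -8512/(-36457) - 25402/(-4349) = -8512*(-1/36457) - 25402*(-1/4349) = 8512/36457 + 25402/4349 = 963099402/158551493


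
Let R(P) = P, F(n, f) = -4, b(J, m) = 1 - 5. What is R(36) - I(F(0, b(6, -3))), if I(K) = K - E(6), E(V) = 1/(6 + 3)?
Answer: 361/9 ≈ 40.111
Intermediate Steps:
b(J, m) = -4
E(V) = ⅑ (E(V) = 1/9 = ⅑)
I(K) = -⅑ + K (I(K) = K - 1*⅑ = K - ⅑ = -⅑ + K)
R(36) - I(F(0, b(6, -3))) = 36 - (-⅑ - 4) = 36 - 1*(-37/9) = 36 + 37/9 = 361/9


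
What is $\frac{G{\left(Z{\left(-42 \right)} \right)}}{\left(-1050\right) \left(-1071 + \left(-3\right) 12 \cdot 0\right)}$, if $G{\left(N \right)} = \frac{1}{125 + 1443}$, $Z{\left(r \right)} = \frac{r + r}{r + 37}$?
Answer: $\frac{1}{1763294400} \approx 5.6712 \cdot 10^{-10}$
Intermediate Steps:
$Z{\left(r \right)} = \frac{2 r}{37 + r}$
$G{\left(N \right)} = \frac{1}{1568}$
$\frac{G{\left(Z{\left(-42 \right)} \right)}}{\left(-1050\right) \left(-1071 + \left(-3\right) 12 \cdot 0\right)} = \frac{1}{1568 \left(- 1050 \left(-1071 + \left(-3\right) 12 \cdot 0\right)\right)} = \frac{1}{1568 \left(- 1050 \left(-1071 - 0\right)\right)} = \frac{1}{1568 \left(- 1050 \left(-1071 + 0\right)\right)} = \frac{1}{1568 \left(\left(-1050\right) \left(-1071\right)\right)} = \frac{1}{1568 \cdot 1124550} = \frac{1}{1568} \cdot \frac{1}{1124550} = \frac{1}{1763294400}$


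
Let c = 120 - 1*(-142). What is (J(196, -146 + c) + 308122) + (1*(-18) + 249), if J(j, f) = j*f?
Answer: 331089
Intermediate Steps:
c = 262 (c = 120 + 142 = 262)
J(j, f) = f*j
(J(196, -146 + c) + 308122) + (1*(-18) + 249) = ((-146 + 262)*196 + 308122) + (1*(-18) + 249) = (116*196 + 308122) + (-18 + 249) = (22736 + 308122) + 231 = 330858 + 231 = 331089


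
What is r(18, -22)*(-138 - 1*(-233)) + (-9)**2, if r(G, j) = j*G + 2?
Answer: -37349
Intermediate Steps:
r(G, j) = 2 + G*j (r(G, j) = G*j + 2 = 2 + G*j)
r(18, -22)*(-138 - 1*(-233)) + (-9)**2 = (2 + 18*(-22))*(-138 - 1*(-233)) + (-9)**2 = (2 - 396)*(-138 + 233) + 81 = -394*95 + 81 = -37430 + 81 = -37349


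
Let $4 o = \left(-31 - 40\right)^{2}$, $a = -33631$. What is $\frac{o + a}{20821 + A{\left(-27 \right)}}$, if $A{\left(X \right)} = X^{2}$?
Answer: $- \frac{129483}{86200} \approx -1.5021$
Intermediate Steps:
$o = \frac{5041}{4}$ ($o = \frac{\left(-31 - 40\right)^{2}}{4} = \frac{\left(-71\right)^{2}}{4} = \frac{1}{4} \cdot 5041 = \frac{5041}{4} \approx 1260.3$)
$\frac{o + a}{20821 + A{\left(-27 \right)}} = \frac{\frac{5041}{4} - 33631}{20821 + \left(-27\right)^{2}} = - \frac{129483}{4 \left(20821 + 729\right)} = - \frac{129483}{4 \cdot 21550} = \left(- \frac{129483}{4}\right) \frac{1}{21550} = - \frac{129483}{86200}$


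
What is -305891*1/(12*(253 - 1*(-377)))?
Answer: -305891/7560 ≈ -40.462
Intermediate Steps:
-305891*1/(12*(253 - 1*(-377))) = -305891*1/(12*(253 + 377)) = -305891/(12*630) = -305891/7560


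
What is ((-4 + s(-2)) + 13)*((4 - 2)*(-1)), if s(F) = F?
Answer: -14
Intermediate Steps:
((-4 + s(-2)) + 13)*((4 - 2)*(-1)) = ((-4 - 2) + 13)*((4 - 2)*(-1)) = (-6 + 13)*(2*(-1)) = 7*(-2) = -14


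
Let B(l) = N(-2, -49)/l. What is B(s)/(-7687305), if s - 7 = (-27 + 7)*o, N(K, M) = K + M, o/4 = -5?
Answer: 17/1042911045 ≈ 1.6301e-8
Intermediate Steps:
o = -20 (o = 4*(-5) = -20)
s = 407 (s = 7 + (-27 + 7)*(-20) = 7 - 20*(-20) = 7 + 400 = 407)
B(l) = -51/l (B(l) = (-2 - 49)/l = -51/l)
B(s)/(-7687305) = -51/407/(-7687305) = -51*1/407*(-1/7687305) = -51/407*(-1/7687305) = 17/1042911045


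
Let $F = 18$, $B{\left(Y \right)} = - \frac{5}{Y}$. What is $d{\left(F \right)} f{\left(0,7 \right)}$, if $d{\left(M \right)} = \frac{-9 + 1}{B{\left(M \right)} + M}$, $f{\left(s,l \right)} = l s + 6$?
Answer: $- \frac{864}{319} \approx -2.7085$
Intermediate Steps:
$f{\left(s,l \right)} = 6 + l s$
$d{\left(M \right)} = - \frac{8}{M - \frac{5}{M}}$ ($d{\left(M \right)} = \frac{-9 + 1}{- \frac{5}{M} + M} = - \frac{8}{M - \frac{5}{M}}$)
$d{\left(F \right)} f{\left(0,7 \right)} = \left(-8\right) 18 \frac{1}{-5 + 18^{2}} \left(6 + 7 \cdot 0\right) = \left(-8\right) 18 \frac{1}{-5 + 324} \left(6 + 0\right) = \left(-8\right) 18 \cdot \frac{1}{319} \cdot 6 = \left(- \frac{144}{319}\right) 6 = - \frac{864}{319}$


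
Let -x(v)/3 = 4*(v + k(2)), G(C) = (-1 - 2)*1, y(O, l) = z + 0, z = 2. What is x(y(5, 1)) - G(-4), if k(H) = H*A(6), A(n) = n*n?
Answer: -885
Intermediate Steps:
A(n) = n²
k(H) = 36*H (k(H) = H*6² = H*36 = 36*H)
y(O, l) = 2 (y(O, l) = 2 + 0 = 2)
G(C) = -3 (G(C) = -3*1 = -3)
x(v) = -864 - 12*v (x(v) = -12*(v + 36*2) = -12*(v + 72) = -12*(72 + v) = -3*(288 + 4*v) = -864 - 12*v)
x(y(5, 1)) - G(-4) = (-864 - 12*2) - 1*(-3) = (-864 - 24) + 3 = -888 + 3 = -885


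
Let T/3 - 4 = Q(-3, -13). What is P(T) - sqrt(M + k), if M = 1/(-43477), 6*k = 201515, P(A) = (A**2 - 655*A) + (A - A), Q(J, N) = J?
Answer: -1956 - sqrt(2285481801453438)/260862 ≈ -2139.3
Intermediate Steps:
T = 3 (T = 12 + 3*(-3) = 12 - 9 = 3)
P(A) = A**2 - 655*A (P(A) = (A**2 - 655*A) + 0 = A**2 - 655*A)
k = 201515/6 (k = (1/6)*201515 = 201515/6 ≈ 33586.)
M = -1/43477 ≈ -2.3001e-5
P(T) - sqrt(M + k) = 3*(-655 + 3) - sqrt(-1/43477 + 201515/6) = 3*(-652) - sqrt(8761267649/260862) = -1956 - sqrt(2285481801453438)/260862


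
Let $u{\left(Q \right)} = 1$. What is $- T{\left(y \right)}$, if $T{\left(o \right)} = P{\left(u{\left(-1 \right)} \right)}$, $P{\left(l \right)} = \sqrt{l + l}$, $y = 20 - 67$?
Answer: $- \sqrt{2} \approx -1.4142$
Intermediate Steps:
$y = -47$ ($y = 20 - 67 = -47$)
$P{\left(l \right)} = \sqrt{2} \sqrt{l}$ ($P{\left(l \right)} = \sqrt{2 l} = \sqrt{2} \sqrt{l}$)
$T{\left(o \right)} = \sqrt{2}$ ($T{\left(o \right)} = \sqrt{2} \sqrt{1} = \sqrt{2} \cdot 1 = \sqrt{2}$)
$- T{\left(y \right)} = - \sqrt{2}$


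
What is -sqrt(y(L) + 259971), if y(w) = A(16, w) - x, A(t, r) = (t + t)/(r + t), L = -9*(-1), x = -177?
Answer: -2*sqrt(1625933)/5 ≈ -510.05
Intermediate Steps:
L = 9
A(t, r) = 2*t/(r + t) (A(t, r) = (2*t)/(r + t) = 2*t/(r + t))
y(w) = 177 + 32/(16 + w) (y(w) = 2*16/(w + 16) - 1*(-177) = 2*16/(16 + w) + 177 = 32/(16 + w) + 177 = 177 + 32/(16 + w))
-sqrt(y(L) + 259971) = -sqrt((2864 + 177*9)/(16 + 9) + 259971) = -sqrt((2864 + 1593)/25 + 259971) = -sqrt((1/25)*4457 + 259971) = -sqrt(4457/25 + 259971) = -sqrt(6503732/25) = -2*sqrt(1625933)/5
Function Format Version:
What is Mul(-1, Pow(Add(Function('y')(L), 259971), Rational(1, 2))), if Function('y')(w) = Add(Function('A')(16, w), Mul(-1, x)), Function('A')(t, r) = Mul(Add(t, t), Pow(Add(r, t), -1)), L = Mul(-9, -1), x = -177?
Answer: Mul(Rational(-2, 5), Pow(1625933, Rational(1, 2))) ≈ -510.05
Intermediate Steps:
L = 9
Function('A')(t, r) = Mul(2, t, Pow(Add(r, t), -1)) (Function('A')(t, r) = Mul(Mul(2, t), Pow(Add(r, t), -1)) = Mul(2, t, Pow(Add(r, t), -1)))
Function('y')(w) = Add(177, Mul(32, Pow(Add(16, w), -1))) (Function('y')(w) = Add(Mul(2, 16, Pow(Add(w, 16), -1)), Mul(-1, -177)) = Add(Mul(2, 16, Pow(Add(16, w), -1)), 177) = Add(Mul(32, Pow(Add(16, w), -1)), 177) = Add(177, Mul(32, Pow(Add(16, w), -1))))
Mul(-1, Pow(Add(Function('y')(L), 259971), Rational(1, 2))) = Mul(-1, Pow(Add(Mul(Pow(Add(16, 9), -1), Add(2864, Mul(177, 9))), 259971), Rational(1, 2))) = Mul(-1, Pow(Add(Mul(Pow(25, -1), Add(2864, 1593)), 259971), Rational(1, 2))) = Mul(-1, Pow(Add(Mul(Rational(1, 25), 4457), 259971), Rational(1, 2))) = Mul(-1, Pow(Add(Rational(4457, 25), 259971), Rational(1, 2))) = Mul(-1, Pow(Rational(6503732, 25), Rational(1, 2))) = Mul(-1, Mul(Rational(2, 5), Pow(1625933, Rational(1, 2)))) = Mul(Rational(-2, 5), Pow(1625933, Rational(1, 2)))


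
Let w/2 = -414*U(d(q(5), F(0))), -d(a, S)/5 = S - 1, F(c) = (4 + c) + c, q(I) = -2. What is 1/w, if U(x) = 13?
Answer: -1/10764 ≈ -9.2902e-5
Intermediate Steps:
F(c) = 4 + 2*c
d(a, S) = 5 - 5*S (d(a, S) = -5*(S - 1) = -5*(-1 + S) = 5 - 5*S)
w = -10764 (w = 2*(-414*13) = 2*(-5382) = -10764)
1/w = 1/(-10764) = -1/10764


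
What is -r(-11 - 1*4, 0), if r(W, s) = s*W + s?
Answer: 0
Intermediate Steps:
r(W, s) = s + W*s (r(W, s) = W*s + s = s + W*s)
-r(-11 - 1*4, 0) = -0*(1 + (-11 - 1*4)) = -0*(1 + (-11 - 4)) = -0*(1 - 15) = -0*(-14) = -1*0 = 0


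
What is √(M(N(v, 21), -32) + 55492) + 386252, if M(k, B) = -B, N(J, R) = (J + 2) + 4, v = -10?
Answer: 386252 + 2*√13881 ≈ 3.8649e+5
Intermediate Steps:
N(J, R) = 6 + J (N(J, R) = (2 + J) + 4 = 6 + J)
√(M(N(v, 21), -32) + 55492) + 386252 = √(-1*(-32) + 55492) + 386252 = √(32 + 55492) + 386252 = √55524 + 386252 = 2*√13881 + 386252 = 386252 + 2*√13881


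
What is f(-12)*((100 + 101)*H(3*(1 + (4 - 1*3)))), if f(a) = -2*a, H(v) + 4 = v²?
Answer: 154368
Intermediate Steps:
H(v) = -4 + v²
f(a) = -2*a
f(-12)*((100 + 101)*H(3*(1 + (4 - 1*3)))) = (-2*(-12))*((100 + 101)*(-4 + (3*(1 + (4 - 1*3)))²)) = 24*(201*(-4 + (3*(1 + (4 - 3)))²)) = 24*(201*(-4 + (3*(1 + 1))²)) = 24*(201*(-4 + (3*2)²)) = 24*(201*(-4 + 6²)) = 24*(201*(-4 + 36)) = 24*(201*32) = 24*6432 = 154368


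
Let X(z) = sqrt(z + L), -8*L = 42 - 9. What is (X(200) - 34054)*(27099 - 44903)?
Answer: 606297416 - 4451*sqrt(3134) ≈ 6.0605e+8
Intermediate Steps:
L = -33/8 (L = -(42 - 9)/8 = -1/8*33 = -33/8 ≈ -4.1250)
X(z) = sqrt(-33/8 + z) (X(z) = sqrt(z - 33/8) = sqrt(-33/8 + z))
(X(200) - 34054)*(27099 - 44903) = (sqrt(-66 + 16*200)/4 - 34054)*(27099 - 44903) = (sqrt(-66 + 3200)/4 - 34054)*(-17804) = (sqrt(3134)/4 - 34054)*(-17804) = (-34054 + sqrt(3134)/4)*(-17804) = 606297416 - 4451*sqrt(3134)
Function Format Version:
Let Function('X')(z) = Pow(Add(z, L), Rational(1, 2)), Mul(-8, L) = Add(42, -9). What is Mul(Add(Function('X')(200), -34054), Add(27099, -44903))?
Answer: Add(606297416, Mul(-4451, Pow(3134, Rational(1, 2)))) ≈ 6.0605e+8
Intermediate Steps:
L = Rational(-33, 8) (L = Mul(Rational(-1, 8), Add(42, -9)) = Mul(Rational(-1, 8), 33) = Rational(-33, 8) ≈ -4.1250)
Function('X')(z) = Pow(Add(Rational(-33, 8), z), Rational(1, 2)) (Function('X')(z) = Pow(Add(z, Rational(-33, 8)), Rational(1, 2)) = Pow(Add(Rational(-33, 8), z), Rational(1, 2)))
Mul(Add(Function('X')(200), -34054), Add(27099, -44903)) = Mul(Add(Mul(Rational(1, 4), Pow(Add(-66, Mul(16, 200)), Rational(1, 2))), -34054), Add(27099, -44903)) = Mul(Add(Mul(Rational(1, 4), Pow(Add(-66, 3200), Rational(1, 2))), -34054), -17804) = Mul(Add(Mul(Rational(1, 4), Pow(3134, Rational(1, 2))), -34054), -17804) = Mul(Add(-34054, Mul(Rational(1, 4), Pow(3134, Rational(1, 2)))), -17804) = Add(606297416, Mul(-4451, Pow(3134, Rational(1, 2))))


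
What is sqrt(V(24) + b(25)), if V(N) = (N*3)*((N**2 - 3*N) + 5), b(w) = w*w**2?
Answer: sqrt(52273) ≈ 228.63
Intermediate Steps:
b(w) = w**3
V(N) = 3*N*(5 + N**2 - 3*N) (V(N) = (3*N)*(5 + N**2 - 3*N) = 3*N*(5 + N**2 - 3*N))
sqrt(V(24) + b(25)) = sqrt(3*24*(5 + 24**2 - 3*24) + 25**3) = sqrt(3*24*(5 + 576 - 72) + 15625) = sqrt(3*24*509 + 15625) = sqrt(36648 + 15625) = sqrt(52273)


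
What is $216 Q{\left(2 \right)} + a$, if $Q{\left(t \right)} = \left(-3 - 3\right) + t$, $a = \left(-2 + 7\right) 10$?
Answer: $-814$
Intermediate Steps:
$a = 50$ ($a = 5 \cdot 10 = 50$)
$Q{\left(t \right)} = -6 + t$
$216 Q{\left(2 \right)} + a = 216 \left(-6 + 2\right) + 50 = 216 \left(-4\right) + 50 = -864 + 50 = -814$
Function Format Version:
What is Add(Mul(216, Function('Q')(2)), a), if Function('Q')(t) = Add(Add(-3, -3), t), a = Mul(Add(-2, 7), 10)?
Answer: -814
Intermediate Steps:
a = 50 (a = Mul(5, 10) = 50)
Function('Q')(t) = Add(-6, t)
Add(Mul(216, Function('Q')(2)), a) = Add(Mul(216, Add(-6, 2)), 50) = Add(Mul(216, -4), 50) = Add(-864, 50) = -814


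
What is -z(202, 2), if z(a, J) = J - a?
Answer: 200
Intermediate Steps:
-z(202, 2) = -(2 - 1*202) = -(2 - 202) = -1*(-200) = 200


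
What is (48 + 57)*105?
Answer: 11025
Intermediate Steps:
(48 + 57)*105 = 105*105 = 11025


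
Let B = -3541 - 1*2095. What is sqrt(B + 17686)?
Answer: 5*sqrt(482) ≈ 109.77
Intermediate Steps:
B = -5636 (B = -3541 - 2095 = -5636)
sqrt(B + 17686) = sqrt(-5636 + 17686) = sqrt(12050) = 5*sqrt(482)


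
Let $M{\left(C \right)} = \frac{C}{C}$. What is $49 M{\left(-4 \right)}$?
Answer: $49$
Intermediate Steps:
$M{\left(C \right)} = 1$
$49 M{\left(-4 \right)} = 49 \cdot 1 = 49$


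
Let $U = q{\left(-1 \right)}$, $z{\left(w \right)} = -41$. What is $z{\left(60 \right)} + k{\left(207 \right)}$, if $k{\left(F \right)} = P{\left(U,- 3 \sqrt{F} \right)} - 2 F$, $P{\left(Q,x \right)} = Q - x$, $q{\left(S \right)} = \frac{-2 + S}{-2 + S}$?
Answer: $-454 + 9 \sqrt{23} \approx -410.84$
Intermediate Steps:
$q{\left(S \right)} = 1$
$U = 1$
$k{\left(F \right)} = 1 - 2 F + 3 \sqrt{F}$ ($k{\left(F \right)} = \left(1 - - 3 \sqrt{F}\right) - 2 F = \left(1 + 3 \sqrt{F}\right) - 2 F = 1 - 2 F + 3 \sqrt{F}$)
$z{\left(60 \right)} + k{\left(207 \right)} = -41 + \left(1 - 414 + 3 \sqrt{207}\right) = -41 + \left(1 - 414 + 3 \cdot 3 \sqrt{23}\right) = -41 + \left(1 - 414 + 9 \sqrt{23}\right) = -41 - \left(413 - 9 \sqrt{23}\right) = -454 + 9 \sqrt{23}$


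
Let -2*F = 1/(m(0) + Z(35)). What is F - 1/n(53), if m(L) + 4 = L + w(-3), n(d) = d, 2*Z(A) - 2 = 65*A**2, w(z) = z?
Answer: -79666/4219489 ≈ -0.018880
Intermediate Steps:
Z(A) = 1 + 65*A**2/2 (Z(A) = 1 + (65*A**2)/2 = 1 + 65*A**2/2)
m(L) = -7 + L (m(L) = -4 + (L - 3) = -4 + (-3 + L) = -7 + L)
F = -1/79613 (F = -1/(2*((-7 + 0) + (1 + (65/2)*35**2))) = -1/(2*(-7 + (1 + (65/2)*1225))) = -1/(2*(-7 + (1 + 79625/2))) = -1/(2*(-7 + 79627/2)) = -1/(2*79613/2) = -1/2*2/79613 = -1/79613 ≈ -1.2561e-5)
F - 1/n(53) = -1/79613 - 1/53 = -79666/4219489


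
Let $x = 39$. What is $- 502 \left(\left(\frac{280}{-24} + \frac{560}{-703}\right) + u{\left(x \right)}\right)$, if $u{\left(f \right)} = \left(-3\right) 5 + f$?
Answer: $- \frac{12214162}{2109} \approx -5791.4$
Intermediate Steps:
$u{\left(f \right)} = -15 + f$
$- 502 \left(\left(\frac{280}{-24} + \frac{560}{-703}\right) + u{\left(x \right)}\right) = - 502 \left(\left(\frac{280}{-24} + \frac{560}{-703}\right) + \left(-15 + 39\right)\right) = - 502 \left(\left(280 \left(- \frac{1}{24}\right) + 560 \left(- \frac{1}{703}\right)\right) + 24\right) = - 502 \left(\left(- \frac{35}{3} - \frac{560}{703}\right) + 24\right) = - 502 \left(- \frac{26285}{2109} + 24\right) = \left(-502\right) \frac{24331}{2109} = - \frac{12214162}{2109}$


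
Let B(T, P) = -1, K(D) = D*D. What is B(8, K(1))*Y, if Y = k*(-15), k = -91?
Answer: -1365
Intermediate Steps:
K(D) = D²
Y = 1365 (Y = -91*(-15) = 1365)
B(8, K(1))*Y = -1*1365 = -1365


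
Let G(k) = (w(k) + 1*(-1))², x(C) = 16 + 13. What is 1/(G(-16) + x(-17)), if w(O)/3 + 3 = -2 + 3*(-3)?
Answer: 1/1878 ≈ 0.00053248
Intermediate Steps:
w(O) = -42 (w(O) = -9 + 3*(-2 + 3*(-3)) = -9 + 3*(-2 - 9) = -9 + 3*(-11) = -9 - 33 = -42)
x(C) = 29
G(k) = 1849 (G(k) = (-42 + 1*(-1))² = (-42 - 1)² = (-43)² = 1849)
1/(G(-16) + x(-17)) = 1/(1849 + 29) = 1/1878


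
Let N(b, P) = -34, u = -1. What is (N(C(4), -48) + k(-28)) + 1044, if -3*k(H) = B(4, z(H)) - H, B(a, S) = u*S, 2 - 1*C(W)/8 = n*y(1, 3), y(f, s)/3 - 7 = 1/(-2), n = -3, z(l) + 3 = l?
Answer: 2971/3 ≈ 990.33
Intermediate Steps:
z(l) = -3 + l
y(f, s) = 39/2 (y(f, s) = 21 + 3/(-2) = 21 + 3*(-½) = 21 - 3/2 = 39/2)
C(W) = 484 (C(W) = 16 - (-24)*39/2 = 16 - 8*(-117/2) = 16 + 468 = 484)
B(a, S) = -S
k(H) = -1 + 2*H/3 (k(H) = -(-(-3 + H) - H)/3 = -((3 - H) - H)/3 = -(3 - 2*H)/3 = -1 + 2*H/3)
(N(C(4), -48) + k(-28)) + 1044 = (-34 + (-1 + (⅔)*(-28))) + 1044 = (-34 + (-1 - 56/3)) + 1044 = (-34 - 59/3) + 1044 = -161/3 + 1044 = 2971/3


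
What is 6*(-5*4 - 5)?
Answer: -150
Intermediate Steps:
6*(-5*4 - 5) = 6*(-20 - 5) = 6*(-25) = -150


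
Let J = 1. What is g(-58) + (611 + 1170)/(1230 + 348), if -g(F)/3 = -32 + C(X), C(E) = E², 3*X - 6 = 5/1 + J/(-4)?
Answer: 739865/12624 ≈ 58.608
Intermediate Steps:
X = 43/12 (X = 2 + (5/1 + 1/(-4))/3 = 2 + (5*1 + 1*(-¼))/3 = 2 + (5 - ¼)/3 = 2 + (⅓)*(19/4) = 2 + 19/12 = 43/12 ≈ 3.5833)
g(F) = 2759/48 (g(F) = -3*(-32 + (43/12)²) = -3*(-32 + 1849/144) = -3*(-2759/144) = 2759/48)
g(-58) + (611 + 1170)/(1230 + 348) = 2759/48 + (611 + 1170)/(1230 + 348) = 2759/48 + 1781/1578 = 739865/12624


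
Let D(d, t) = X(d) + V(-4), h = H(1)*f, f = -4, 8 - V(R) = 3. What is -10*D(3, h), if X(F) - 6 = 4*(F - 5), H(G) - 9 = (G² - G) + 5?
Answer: -30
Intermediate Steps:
V(R) = 5 (V(R) = 8 - 1*3 = 8 - 3 = 5)
H(G) = 14 + G² - G (H(G) = 9 + ((G² - G) + 5) = 9 + (5 + G² - G) = 14 + G² - G)
X(F) = -14 + 4*F (X(F) = 6 + 4*(F - 5) = 6 + 4*(-5 + F) = 6 + (-20 + 4*F) = -14 + 4*F)
h = -56 (h = (14 + 1² - 1*1)*(-4) = (14 + 1 - 1)*(-4) = 14*(-4) = -56)
D(d, t) = -9 + 4*d (D(d, t) = (-14 + 4*d) + 5 = -9 + 4*d)
-10*D(3, h) = -10*(-9 + 4*3) = -10*(-9 + 12) = -10*3 = -30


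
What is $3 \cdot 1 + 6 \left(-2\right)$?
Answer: $-9$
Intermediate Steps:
$3 \cdot 1 + 6 \left(-2\right) = 3 - 12 = -9$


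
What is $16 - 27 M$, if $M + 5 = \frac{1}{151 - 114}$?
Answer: $\frac{5560}{37} \approx 150.27$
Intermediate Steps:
$M = - \frac{184}{37}$ ($M = -5 + \frac{1}{151 - 114} = -5 + \frac{1}{37} = - \frac{184}{37} \approx -4.973$)
$16 - 27 M = 16 - - \frac{4968}{37} = 16 + \frac{4968}{37} = \frac{5560}{37}$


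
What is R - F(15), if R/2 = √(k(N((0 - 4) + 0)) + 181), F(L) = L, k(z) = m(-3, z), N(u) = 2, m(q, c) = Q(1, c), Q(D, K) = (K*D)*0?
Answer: -15 + 2*√181 ≈ 11.907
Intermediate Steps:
Q(D, K) = 0 (Q(D, K) = (D*K)*0 = 0)
m(q, c) = 0
k(z) = 0
R = 2*√181 (R = 2*√(0 + 181) = 2*√181 ≈ 26.907)
R - F(15) = 2*√181 - 1*15 = 2*√181 - 15 = -15 + 2*√181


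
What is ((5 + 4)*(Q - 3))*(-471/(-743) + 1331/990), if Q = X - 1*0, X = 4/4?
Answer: -132293/3715 ≈ -35.610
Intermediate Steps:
X = 1 (X = 4*(1/4) = 1)
Q = 1 (Q = 1 - 1*0 = 1 + 0 = 1)
((5 + 4)*(Q - 3))*(-471/(-743) + 1331/990) = ((5 + 4)*(1 - 3))*(-471/(-743) + 1331/990) = (9*(-2))*(-471*(-1/743) + 1331*(1/990)) = -18*(471/743 + 121/90) = -18*132293/66870 = -132293/3715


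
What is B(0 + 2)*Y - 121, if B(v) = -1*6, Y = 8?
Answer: -169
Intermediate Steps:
B(v) = -6
B(0 + 2)*Y - 121 = -6*8 - 121 = -48 - 121 = -169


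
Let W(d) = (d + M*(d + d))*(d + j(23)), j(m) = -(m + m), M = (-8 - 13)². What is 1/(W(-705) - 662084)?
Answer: 1/466846681 ≈ 2.1420e-9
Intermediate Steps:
M = 441 (M = (-21)² = 441)
j(m) = -2*m
W(d) = 883*d*(-46 + d) (W(d) = (d + 441*(d + d))*(d - 2*23) = (d + 441*(2*d))*(d - 46) = (d + 882*d)*(-46 + d) = (883*d)*(-46 + d) = 883*d*(-46 + d))
1/(W(-705) - 662084) = 1/(883*(-705)*(-46 - 705) - 662084) = 1/(883*(-705)*(-751) - 662084) = 1/(467508765 - 662084) = 1/466846681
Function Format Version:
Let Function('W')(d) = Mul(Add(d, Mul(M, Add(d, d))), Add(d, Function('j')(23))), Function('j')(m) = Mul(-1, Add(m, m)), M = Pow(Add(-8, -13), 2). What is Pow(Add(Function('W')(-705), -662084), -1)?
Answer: Rational(1, 466846681) ≈ 2.1420e-9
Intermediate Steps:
M = 441 (M = Pow(-21, 2) = 441)
Function('j')(m) = Mul(-2, m) (Function('j')(m) = Mul(-1, Mul(2, m)) = Mul(-2, m))
Function('W')(d) = Mul(883, d, Add(-46, d)) (Function('W')(d) = Mul(Add(d, Mul(441, Add(d, d))), Add(d, Mul(-2, 23))) = Mul(Add(d, Mul(441, Mul(2, d))), Add(d, -46)) = Mul(Add(d, Mul(882, d)), Add(-46, d)) = Mul(Mul(883, d), Add(-46, d)) = Mul(883, d, Add(-46, d)))
Pow(Add(Function('W')(-705), -662084), -1) = Pow(Add(Mul(883, -705, Add(-46, -705)), -662084), -1) = Pow(Add(Mul(883, -705, -751), -662084), -1) = Pow(Add(467508765, -662084), -1) = Pow(466846681, -1) = Rational(1, 466846681)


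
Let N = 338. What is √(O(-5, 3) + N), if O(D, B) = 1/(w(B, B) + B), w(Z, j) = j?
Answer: √12174/6 ≈ 18.389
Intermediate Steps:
O(D, B) = 1/(2*B) (O(D, B) = 1/(B + B) = 1/(2*B))
√(O(-5, 3) + N) = √((½)/3 + 338) = √((½)*(⅓) + 338) = √(⅙ + 338) = √(2029/6) = √12174/6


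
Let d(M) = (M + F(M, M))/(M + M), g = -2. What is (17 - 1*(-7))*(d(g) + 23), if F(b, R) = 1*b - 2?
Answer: 588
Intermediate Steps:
F(b, R) = -2 + b (F(b, R) = b - 2 = -2 + b)
d(M) = (-2 + 2*M)/(2*M) (d(M) = (M + (-2 + M))/(M + M) = (-2 + 2*M)/((2*M)) = (-2 + 2*M)*(1/(2*M)) = (-2 + 2*M)/(2*M))
(17 - 1*(-7))*(d(g) + 23) = (17 - 1*(-7))*((-1 - 2)/(-2) + 23) = (17 + 7)*(-1/2*(-3) + 23) = 24*(3/2 + 23) = 24*(49/2) = 588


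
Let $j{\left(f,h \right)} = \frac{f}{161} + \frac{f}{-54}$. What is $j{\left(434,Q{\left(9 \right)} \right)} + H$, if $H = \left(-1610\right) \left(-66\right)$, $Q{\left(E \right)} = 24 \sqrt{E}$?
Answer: $\frac{65984143}{621} \approx 1.0625 \cdot 10^{5}$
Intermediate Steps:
$H = 106260$
$j{\left(f,h \right)} = - \frac{107 f}{8694}$ ($j{\left(f,h \right)} = f \frac{1}{161} + f \left(- \frac{1}{54}\right) = \frac{f}{161} - \frac{f}{54} = - \frac{107 f}{8694}$)
$j{\left(434,Q{\left(9 \right)} \right)} + H = \left(- \frac{107}{8694}\right) 434 + 106260 = - \frac{3317}{621} + 106260 = \frac{65984143}{621}$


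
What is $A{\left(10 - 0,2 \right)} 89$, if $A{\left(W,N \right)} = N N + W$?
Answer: $1246$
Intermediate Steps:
$A{\left(W,N \right)} = W + N^{2}$ ($A{\left(W,N \right)} = N^{2} + W = W + N^{2}$)
$A{\left(10 - 0,2 \right)} 89 = \left(\left(10 - 0\right) + 2^{2}\right) 89 = \left(\left(10 + 0\right) + 4\right) 89 = \left(10 + 4\right) 89 = 14 \cdot 89 = 1246$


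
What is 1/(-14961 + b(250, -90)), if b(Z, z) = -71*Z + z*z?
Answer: -1/24611 ≈ -4.0632e-5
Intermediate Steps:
b(Z, z) = z**2 - 71*Z (b(Z, z) = -71*Z + z**2 = z**2 - 71*Z)
1/(-14961 + b(250, -90)) = 1/(-14961 + ((-90)**2 - 71*250)) = 1/(-14961 + (8100 - 17750)) = 1/(-14961 - 9650) = 1/(-24611) = -1/24611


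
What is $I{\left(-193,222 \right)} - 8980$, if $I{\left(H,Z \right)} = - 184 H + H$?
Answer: $26339$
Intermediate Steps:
$I{\left(H,Z \right)} = - 183 H$
$I{\left(-193,222 \right)} - 8980 = \left(-183\right) \left(-193\right) - 8980 = 35319 - 8980 = 26339$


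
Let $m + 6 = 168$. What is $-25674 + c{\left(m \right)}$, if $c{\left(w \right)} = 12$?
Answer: $-25662$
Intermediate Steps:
$m = 162$ ($m = -6 + 168 = 162$)
$-25674 + c{\left(m \right)} = -25674 + 12 = -25662$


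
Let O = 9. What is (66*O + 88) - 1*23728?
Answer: -23046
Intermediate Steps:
(66*O + 88) - 1*23728 = (66*9 + 88) - 1*23728 = (594 + 88) - 23728 = 682 - 23728 = -23046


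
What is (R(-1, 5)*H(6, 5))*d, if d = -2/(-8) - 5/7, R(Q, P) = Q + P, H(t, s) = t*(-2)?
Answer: 156/7 ≈ 22.286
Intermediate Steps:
H(t, s) = -2*t
R(Q, P) = P + Q
d = -13/28 (d = -2*(-1/8) - 5*1/7 = 1/4 - 5/7 = -13/28 ≈ -0.46429)
(R(-1, 5)*H(6, 5))*d = ((5 - 1)*(-2*6))*(-13/28) = (4*(-12))*(-13/28) = -48*(-13/28) = 156/7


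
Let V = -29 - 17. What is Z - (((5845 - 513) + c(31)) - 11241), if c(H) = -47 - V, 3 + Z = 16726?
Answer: 22633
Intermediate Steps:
Z = 16723 (Z = -3 + 16726 = 16723)
V = -46
c(H) = -1 (c(H) = -47 - 1*(-46) = -47 + 46 = -1)
Z - (((5845 - 513) + c(31)) - 11241) = 16723 - (((5845 - 513) - 1) - 11241) = 16723 - ((5332 - 1) - 11241) = 16723 - (5331 - 11241) = 16723 - 1*(-5910) = 16723 + 5910 = 22633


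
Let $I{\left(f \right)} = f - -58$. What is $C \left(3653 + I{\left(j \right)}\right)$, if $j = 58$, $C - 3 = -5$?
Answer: $-7538$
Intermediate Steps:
$C = -2$ ($C = 3 - 5 = -2$)
$I{\left(f \right)} = 58 + f$ ($I{\left(f \right)} = f + 58 = 58 + f$)
$C \left(3653 + I{\left(j \right)}\right) = - 2 \left(3653 + \left(58 + 58\right)\right) = - 2 \left(3653 + 116\right) = \left(-2\right) 3769 = -7538$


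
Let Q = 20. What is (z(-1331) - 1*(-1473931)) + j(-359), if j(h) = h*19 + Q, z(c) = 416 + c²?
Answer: 3239107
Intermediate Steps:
j(h) = 20 + 19*h (j(h) = h*19 + 20 = 19*h + 20 = 20 + 19*h)
(z(-1331) - 1*(-1473931)) + j(-359) = ((416 + (-1331)²) - 1*(-1473931)) + (20 + 19*(-359)) = ((416 + 1771561) + 1473931) + (20 - 6821) = (1771977 + 1473931) - 6801 = 3245908 - 6801 = 3239107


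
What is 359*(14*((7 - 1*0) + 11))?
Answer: 90468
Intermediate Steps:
359*(14*((7 - 1*0) + 11)) = 359*(14*((7 + 0) + 11)) = 359*(14*(7 + 11)) = 359*(14*18) = 359*252 = 90468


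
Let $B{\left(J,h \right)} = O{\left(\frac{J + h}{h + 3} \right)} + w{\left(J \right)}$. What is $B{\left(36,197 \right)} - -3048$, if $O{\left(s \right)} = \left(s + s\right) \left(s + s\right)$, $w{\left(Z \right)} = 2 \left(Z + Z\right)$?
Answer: $\frac{31974289}{10000} \approx 3197.4$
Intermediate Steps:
$w{\left(Z \right)} = 4 Z$ ($w{\left(Z \right)} = 2 \cdot 2 Z = 4 Z$)
$O{\left(s \right)} = 4 s^{2}$ ($O{\left(s \right)} = 2 s 2 s = 4 s^{2}$)
$B{\left(J,h \right)} = 4 J + \frac{4 \left(J + h\right)^{2}}{\left(3 + h\right)^{2}}$ ($B{\left(J,h \right)} = 4 \left(\frac{J + h}{h + 3}\right)^{2} + 4 J = 4 \left(\frac{J + h}{3 + h}\right)^{2} + 4 J = 4 \frac{\left(J + h\right)^{2}}{\left(3 + h\right)^{2}} + 4 J = \frac{4 \left(J + h\right)^{2}}{\left(3 + h\right)^{2}} + 4 J = 4 J + \frac{4 \left(J + h\right)^{2}}{\left(3 + h\right)^{2}}$)
$B{\left(36,197 \right)} - -3048 = \left(4 \cdot 36 + \frac{4 \left(36 + 197\right)^{2}}{\left(3 + 197\right)^{2}}\right) - -3048 = \left(144 + \frac{4 \cdot 233^{2}}{40000}\right) + 3048 = \left(144 + 4 \cdot \frac{1}{40000} \cdot 54289\right) + 3048 = \left(144 + \frac{54289}{10000}\right) + 3048 = \frac{1494289}{10000} + 3048 = \frac{31974289}{10000}$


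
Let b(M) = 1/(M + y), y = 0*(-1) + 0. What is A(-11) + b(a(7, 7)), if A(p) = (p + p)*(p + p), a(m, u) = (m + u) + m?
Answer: 10165/21 ≈ 484.05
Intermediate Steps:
y = 0 (y = 0 + 0 = 0)
a(m, u) = u + 2*m
A(p) = 4*p² (A(p) = (2*p)*(2*p) = 4*p²)
b(M) = 1/M (b(M) = 1/(M + 0) = 1/M)
A(-11) + b(a(7, 7)) = 4*(-11)² + 1/(7 + 2*7) = 4*121 + 1/(7 + 14) = 484 + 1/21 = 10165/21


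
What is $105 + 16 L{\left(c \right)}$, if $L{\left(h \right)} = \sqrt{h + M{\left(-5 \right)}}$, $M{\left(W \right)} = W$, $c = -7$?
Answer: $105 + 32 i \sqrt{3} \approx 105.0 + 55.426 i$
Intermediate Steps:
$L{\left(h \right)} = \sqrt{-5 + h}$ ($L{\left(h \right)} = \sqrt{h - 5} = \sqrt{-5 + h}$)
$105 + 16 L{\left(c \right)} = 105 + 16 \sqrt{-5 - 7} = 105 + 16 \sqrt{-12} = 105 + 16 \cdot 2 i \sqrt{3} = 105 + 32 i \sqrt{3}$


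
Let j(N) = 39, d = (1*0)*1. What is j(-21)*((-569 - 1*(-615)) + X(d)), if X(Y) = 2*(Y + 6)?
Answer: 2262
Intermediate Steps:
d = 0 (d = 0*1 = 0)
X(Y) = 12 + 2*Y (X(Y) = 2*(6 + Y) = 12 + 2*Y)
j(-21)*((-569 - 1*(-615)) + X(d)) = 39*((-569 - 1*(-615)) + (12 + 2*0)) = 39*((-569 + 615) + (12 + 0)) = 39*(46 + 12) = 39*58 = 2262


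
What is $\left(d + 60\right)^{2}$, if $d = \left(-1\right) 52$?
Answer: $64$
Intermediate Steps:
$d = -52$
$\left(d + 60\right)^{2} = \left(-52 + 60\right)^{2} = 8^{2} = 64$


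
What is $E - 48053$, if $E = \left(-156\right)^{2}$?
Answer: $-23717$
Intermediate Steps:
$E = 24336$
$E - 48053 = 24336 - 48053 = -23717$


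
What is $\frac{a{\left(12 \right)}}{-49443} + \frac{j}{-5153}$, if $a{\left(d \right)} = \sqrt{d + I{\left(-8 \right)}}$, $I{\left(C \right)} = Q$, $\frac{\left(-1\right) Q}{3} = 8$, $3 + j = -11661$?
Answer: $\frac{11664}{5153} - \frac{2 i \sqrt{3}}{49443} \approx 2.2635 - 7.0063 \cdot 10^{-5} i$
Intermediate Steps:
$j = -11664$ ($j = -3 - 11661 = -11664$)
$Q = -24$ ($Q = \left(-3\right) 8 = -24$)
$I{\left(C \right)} = -24$
$a{\left(d \right)} = \sqrt{-24 + d}$ ($a{\left(d \right)} = \sqrt{d - 24} = \sqrt{-24 + d}$)
$\frac{a{\left(12 \right)}}{-49443} + \frac{j}{-5153} = \frac{\sqrt{-24 + 12}}{-49443} - \frac{11664}{-5153} = \sqrt{-12} \left(- \frac{1}{49443}\right) - - \frac{11664}{5153} = 2 i \sqrt{3} \left(- \frac{1}{49443}\right) + \frac{11664}{5153} = - \frac{2 i \sqrt{3}}{49443} + \frac{11664}{5153} = \frac{11664}{5153} - \frac{2 i \sqrt{3}}{49443}$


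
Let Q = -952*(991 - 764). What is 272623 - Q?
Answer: 488727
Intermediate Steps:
Q = -216104 (Q = -952*227 = -216104)
272623 - Q = 272623 - 1*(-216104) = 272623 + 216104 = 488727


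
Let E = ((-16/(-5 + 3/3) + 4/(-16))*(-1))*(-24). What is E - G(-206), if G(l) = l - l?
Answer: 90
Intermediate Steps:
G(l) = 0
E = 90 (E = ((-16/(-5 + (⅓)*3) + 4*(-1/16))*(-1))*(-24) = ((-16/(-5 + 1) - ¼)*(-1))*(-24) = ((-16/(-4) - ¼)*(-1))*(-24) = ((-16*(-¼) - ¼)*(-1))*(-24) = ((4 - ¼)*(-1))*(-24) = ((15/4)*(-1))*(-24) = -15/4*(-24) = 90)
E - G(-206) = 90 - 1*0 = 90 + 0 = 90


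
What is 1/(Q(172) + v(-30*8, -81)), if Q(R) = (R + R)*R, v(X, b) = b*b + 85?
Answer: 1/65814 ≈ 1.5194e-5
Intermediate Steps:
v(X, b) = 85 + b² (v(X, b) = b² + 85 = 85 + b²)
Q(R) = 2*R² (Q(R) = (2*R)*R = 2*R²)
1/(Q(172) + v(-30*8, -81)) = 1/(2*172² + (85 + (-81)²)) = 1/(2*29584 + (85 + 6561)) = 1/(59168 + 6646) = 1/65814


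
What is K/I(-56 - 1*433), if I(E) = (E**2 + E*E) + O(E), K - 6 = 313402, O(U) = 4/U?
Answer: 76628256/116930167 ≈ 0.65533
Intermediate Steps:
K = 313408 (K = 6 + 313402 = 313408)
I(E) = 2*E**2 + 4/E (I(E) = (E**2 + E*E) + 4/E = (E**2 + E**2) + 4/E = 2*E**2 + 4/E)
K/I(-56 - 1*433) = 313408/((2*(2 + (-56 - 1*433)**3)/(-56 - 1*433))) = 313408/((2*(2 + (-56 - 433)**3)/(-56 - 433))) = 313408/((2*(2 + (-489)**3)/(-489))) = 313408/((2*(-1/489)*(2 - 116930169))) = 313408/((2*(-1/489)*(-116930167))) = 313408/(233860334/489) = 313408*(489/233860334) = 76628256/116930167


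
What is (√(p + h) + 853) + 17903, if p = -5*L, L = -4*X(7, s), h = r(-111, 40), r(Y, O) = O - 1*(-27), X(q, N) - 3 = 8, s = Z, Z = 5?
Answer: 18756 + √287 ≈ 18773.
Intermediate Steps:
s = 5
X(q, N) = 11 (X(q, N) = 3 + 8 = 11)
r(Y, O) = 27 + O (r(Y, O) = O + 27 = 27 + O)
h = 67 (h = 27 + 40 = 67)
L = -44 (L = -4*11 = -44)
p = 220 (p = -5*(-44) = 220)
(√(p + h) + 853) + 17903 = (√(220 + 67) + 853) + 17903 = (√287 + 853) + 17903 = (853 + √287) + 17903 = 18756 + √287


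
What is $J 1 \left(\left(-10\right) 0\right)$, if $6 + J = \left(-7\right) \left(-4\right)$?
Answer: $0$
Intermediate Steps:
$J = 22$ ($J = -6 - -28 = -6 + 28 = 22$)
$J 1 \left(\left(-10\right) 0\right) = 22 \cdot 1 \left(\left(-10\right) 0\right) = 22 \cdot 0 = 0$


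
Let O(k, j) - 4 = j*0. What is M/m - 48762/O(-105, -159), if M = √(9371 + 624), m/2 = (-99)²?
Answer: -24381/2 + √9995/19602 ≈ -12191.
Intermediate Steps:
O(k, j) = 4 (O(k, j) = 4 + j*0 = 4 + 0 = 4)
m = 19602 (m = 2*(-99)² = 2*9801 = 19602)
M = √9995 ≈ 99.975
M/m - 48762/O(-105, -159) = √9995/19602 - 48762/4 = √9995*(1/19602) - 48762*¼ = √9995/19602 - 24381/2 = -24381/2 + √9995/19602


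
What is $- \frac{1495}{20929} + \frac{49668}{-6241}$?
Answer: $- \frac{1048831867}{130617889} \approx -8.0298$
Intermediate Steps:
$- \frac{1495}{20929} + \frac{49668}{-6241} = \left(-1495\right) \frac{1}{20929} + 49668 \left(- \frac{1}{6241}\right) = - \frac{1495}{20929} - \frac{49668}{6241} = - \frac{1048831867}{130617889}$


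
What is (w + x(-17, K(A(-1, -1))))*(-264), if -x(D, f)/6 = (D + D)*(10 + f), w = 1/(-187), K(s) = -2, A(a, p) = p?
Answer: -7324392/17 ≈ -4.3085e+5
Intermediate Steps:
w = -1/187 ≈ -0.0053476
x(D, f) = -12*D*(10 + f) (x(D, f) = -6*(D + D)*(10 + f) = -6*2*D*(10 + f) = -12*D*(10 + f))
(w + x(-17, K(A(-1, -1))))*(-264) = (-1/187 - 12*(-17)*(10 - 2))*(-264) = (-1/187 - 12*(-17)*8)*(-264) = (-1/187 + 1632)*(-264) = (305183/187)*(-264) = -7324392/17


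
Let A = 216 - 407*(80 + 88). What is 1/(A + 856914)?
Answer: 1/788754 ≈ 1.2678e-6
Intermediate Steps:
A = -68160 (A = 216 - 407*168 = 216 - 68376 = -68160)
1/(A + 856914) = 1/(-68160 + 856914) = 1/788754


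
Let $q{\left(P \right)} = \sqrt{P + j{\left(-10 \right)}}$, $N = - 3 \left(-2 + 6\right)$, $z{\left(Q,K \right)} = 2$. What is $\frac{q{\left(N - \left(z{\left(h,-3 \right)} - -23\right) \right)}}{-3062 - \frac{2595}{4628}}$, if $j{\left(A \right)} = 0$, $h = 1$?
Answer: $- \frac{4628 i \sqrt{37}}{14173531} \approx - 0.0019862 i$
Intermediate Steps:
$N = -12$ ($N = \left(-3\right) 4 = -12$)
$q{\left(P \right)} = \sqrt{P}$ ($q{\left(P \right)} = \sqrt{P + 0} = \sqrt{P}$)
$\frac{q{\left(N - \left(z{\left(h,-3 \right)} - -23\right) \right)}}{-3062 - \frac{2595}{4628}} = \frac{\sqrt{-12 - \left(2 - -23\right)}}{-3062 - \frac{2595}{4628}} = \frac{\sqrt{-12 - \left(2 + 23\right)}}{-3062 - 2595 \cdot \frac{1}{4628}} = \frac{\sqrt{-12 - 25}}{-3062 - \frac{2595}{4628}} = \frac{\sqrt{-37}}{- \frac{14173531}{4628}} = i \sqrt{37} \left(- \frac{4628}{14173531}\right) = - \frac{4628 i \sqrt{37}}{14173531}$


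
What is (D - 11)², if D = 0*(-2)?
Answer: 121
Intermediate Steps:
D = 0
(D - 11)² = (0 - 11)² = (-11)² = 121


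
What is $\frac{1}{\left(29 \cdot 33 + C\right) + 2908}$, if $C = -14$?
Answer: $\frac{1}{3851} \approx 0.00025967$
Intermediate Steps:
$\frac{1}{\left(29 \cdot 33 + C\right) + 2908} = \frac{1}{\left(29 \cdot 33 - 14\right) + 2908} = \frac{1}{\left(957 - 14\right) + 2908} = \frac{1}{943 + 2908} = \frac{1}{3851}$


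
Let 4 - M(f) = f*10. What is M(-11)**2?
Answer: 12996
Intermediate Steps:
M(f) = 4 - 10*f (M(f) = 4 - f*10 = 4 - 10*f)
M(-11)**2 = (4 - 10*(-11))**2 = (4 + 110)**2 = 114**2 = 12996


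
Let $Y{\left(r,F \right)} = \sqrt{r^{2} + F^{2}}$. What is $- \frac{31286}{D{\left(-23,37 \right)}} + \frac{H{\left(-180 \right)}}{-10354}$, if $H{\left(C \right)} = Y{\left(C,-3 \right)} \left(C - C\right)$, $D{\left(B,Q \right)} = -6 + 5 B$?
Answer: $\frac{31286}{121} \approx 258.56$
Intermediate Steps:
$Y{\left(r,F \right)} = \sqrt{F^{2} + r^{2}}$
$H{\left(C \right)} = 0$ ($H{\left(C \right)} = \sqrt{\left(-3\right)^{2} + C^{2}} \left(C - C\right) = \sqrt{9 + C^{2}} \cdot 0 = 0$)
$- \frac{31286}{D{\left(-23,37 \right)}} + \frac{H{\left(-180 \right)}}{-10354} = - \frac{31286}{-6 + 5 \left(-23\right)} + \frac{0}{-10354} = - \frac{31286}{-6 - 115} + 0 \left(- \frac{1}{10354}\right) = - \frac{31286}{-121} + 0 = \left(-31286\right) \left(- \frac{1}{121}\right) + 0 = \frac{31286}{121} + 0 = \frac{31286}{121}$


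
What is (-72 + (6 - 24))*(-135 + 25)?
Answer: 9900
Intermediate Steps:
(-72 + (6 - 24))*(-135 + 25) = (-72 - 18)*(-110) = -90*(-110) = 9900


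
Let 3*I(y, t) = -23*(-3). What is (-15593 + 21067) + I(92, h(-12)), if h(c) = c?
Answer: 5497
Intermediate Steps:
I(y, t) = 23 (I(y, t) = (-23*(-3))/3 = (1/3)*69 = 23)
(-15593 + 21067) + I(92, h(-12)) = (-15593 + 21067) + 23 = 5474 + 23 = 5497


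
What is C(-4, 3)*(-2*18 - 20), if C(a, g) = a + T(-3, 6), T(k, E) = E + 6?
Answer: -448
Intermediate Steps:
T(k, E) = 6 + E
C(a, g) = 12 + a (C(a, g) = a + (6 + 6) = a + 12 = 12 + a)
C(-4, 3)*(-2*18 - 20) = (12 - 4)*(-2*18 - 20) = 8*(-36 - 20) = 8*(-56) = -448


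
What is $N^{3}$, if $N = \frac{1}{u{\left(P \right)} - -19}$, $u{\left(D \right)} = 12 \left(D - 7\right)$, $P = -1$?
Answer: $- \frac{1}{456533} \approx -2.1904 \cdot 10^{-6}$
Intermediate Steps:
$u{\left(D \right)} = -84 + 12 D$ ($u{\left(D \right)} = 12 \left(-7 + D\right) = -84 + 12 D$)
$N = - \frac{1}{77}$ ($N = \frac{1}{\left(-84 + 12 \left(-1\right)\right) - -19} = \frac{1}{\left(-84 - 12\right) + \left(20 - 1\right)} = \frac{1}{-96 + 19} = \frac{1}{-77} = - \frac{1}{77} \approx -0.012987$)
$N^{3} = \left(- \frac{1}{77}\right)^{3} = - \frac{1}{456533}$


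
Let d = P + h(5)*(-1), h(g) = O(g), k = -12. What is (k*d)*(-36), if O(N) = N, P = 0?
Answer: -2160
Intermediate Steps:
h(g) = g
d = -5 (d = 0 + 5*(-1) = 0 - 5 = -5)
(k*d)*(-36) = -12*(-5)*(-36) = 60*(-36) = -2160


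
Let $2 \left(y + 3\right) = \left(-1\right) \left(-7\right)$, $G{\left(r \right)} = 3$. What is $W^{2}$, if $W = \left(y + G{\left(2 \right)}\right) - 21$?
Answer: $\frac{1225}{4} \approx 306.25$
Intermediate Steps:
$y = \frac{1}{2}$ ($y = -3 + \frac{\left(-1\right) \left(-7\right)}{2} = -3 + \frac{1}{2} \cdot 7 = -3 + \frac{7}{2} = \frac{1}{2} \approx 0.5$)
$W = - \frac{35}{2}$ ($W = \left(\frac{1}{2} + 3\right) - 21 = \frac{7}{2} - 21 = - \frac{35}{2} \approx -17.5$)
$W^{2} = \left(- \frac{35}{2}\right)^{2} = \frac{1225}{4}$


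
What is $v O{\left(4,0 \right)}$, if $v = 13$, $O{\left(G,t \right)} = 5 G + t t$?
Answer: $260$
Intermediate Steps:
$O{\left(G,t \right)} = t^{2} + 5 G$ ($O{\left(G,t \right)} = 5 G + t^{2} = t^{2} + 5 G$)
$v O{\left(4,0 \right)} = 13 \left(0^{2} + 5 \cdot 4\right) = 13 \left(0 + 20\right) = 13 \cdot 20 = 260$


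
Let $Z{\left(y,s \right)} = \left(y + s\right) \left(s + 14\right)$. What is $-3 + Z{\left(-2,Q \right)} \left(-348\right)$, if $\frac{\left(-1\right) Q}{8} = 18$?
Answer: $-6605043$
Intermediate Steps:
$Q = -144$ ($Q = \left(-8\right) 18 = -144$)
$Z{\left(y,s \right)} = \left(14 + s\right) \left(s + y\right)$ ($Z{\left(y,s \right)} = \left(s + y\right) \left(14 + s\right) = \left(14 + s\right) \left(s + y\right)$)
$-3 + Z{\left(-2,Q \right)} \left(-348\right) = -3 + \left(\left(-144\right)^{2} + 14 \left(-144\right) + 14 \left(-2\right) - -288\right) \left(-348\right) = -3 + \left(20736 - 2016 - 28 + 288\right) \left(-348\right) = -3 + 18980 \left(-348\right) = -3 - 6605040 = -6605043$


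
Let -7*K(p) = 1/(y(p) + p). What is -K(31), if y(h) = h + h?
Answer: 1/651 ≈ 0.0015361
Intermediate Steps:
y(h) = 2*h
K(p) = -1/(21*p) (K(p) = -1/(7*(2*p + p)) = -1/(3*p)/7 = -1/(21*p))
-K(31) = -(-1)/(21*31) = -1*(-1/651) = 1/651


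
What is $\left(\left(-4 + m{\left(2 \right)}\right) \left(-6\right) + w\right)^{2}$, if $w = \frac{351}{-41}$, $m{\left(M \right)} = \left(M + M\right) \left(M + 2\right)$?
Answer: $\frac{10909809}{1681} \approx 6490.1$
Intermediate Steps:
$m{\left(M \right)} = 2 M \left(2 + M\right)$
$w = - \frac{351}{41}$ ($w = 351 \left(- \frac{1}{41}\right) = - \frac{351}{41} \approx -8.561$)
$\left(\left(-4 + m{\left(2 \right)}\right) \left(-6\right) + w\right)^{2} = \left(\left(-4 + 2 \cdot 2 \left(2 + 2\right)\right) \left(-6\right) - \frac{351}{41}\right)^{2} = \left(\left(-4 + 2 \cdot 2 \cdot 4\right) \left(-6\right) - \frac{351}{41}\right)^{2} = \left(\left(-4 + 16\right) \left(-6\right) - \frac{351}{41}\right)^{2} = \left(12 \left(-6\right) - \frac{351}{41}\right)^{2} = \left(-72 - \frac{351}{41}\right)^{2} = \left(- \frac{3303}{41}\right)^{2} = \frac{10909809}{1681}$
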